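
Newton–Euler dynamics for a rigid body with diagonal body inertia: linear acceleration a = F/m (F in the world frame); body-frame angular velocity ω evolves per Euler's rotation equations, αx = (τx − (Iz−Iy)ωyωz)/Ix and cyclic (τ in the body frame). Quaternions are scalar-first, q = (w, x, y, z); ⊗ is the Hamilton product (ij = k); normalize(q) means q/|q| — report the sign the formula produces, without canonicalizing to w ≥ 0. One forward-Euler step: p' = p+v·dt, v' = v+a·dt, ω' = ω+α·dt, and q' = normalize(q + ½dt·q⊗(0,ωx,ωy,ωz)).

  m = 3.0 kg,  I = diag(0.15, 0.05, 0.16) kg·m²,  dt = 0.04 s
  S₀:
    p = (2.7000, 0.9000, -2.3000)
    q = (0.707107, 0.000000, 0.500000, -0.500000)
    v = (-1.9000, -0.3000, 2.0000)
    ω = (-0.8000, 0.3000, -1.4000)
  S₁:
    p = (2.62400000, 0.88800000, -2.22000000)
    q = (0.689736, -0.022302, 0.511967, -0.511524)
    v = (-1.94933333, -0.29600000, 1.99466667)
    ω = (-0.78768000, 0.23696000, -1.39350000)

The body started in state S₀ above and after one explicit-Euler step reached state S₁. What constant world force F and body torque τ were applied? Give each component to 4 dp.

F = (-3.7000, 0.3000, -0.4000)
τ = (0.0000, -0.0900, 0.0500)

ω₁ − ω₀ = (0.01232000, -0.06304000, 0.00650000)
τ = I·(Δω/dt) + ω₀×(Iω₀) = (0.0000, -0.0900, 0.0500)
Δv = v₁−v₀ = (-0.04933333, 0.00400000, -0.00533333)
m·(v₁−v₀)/dt = (-3.7000, 0.3000, -0.4000)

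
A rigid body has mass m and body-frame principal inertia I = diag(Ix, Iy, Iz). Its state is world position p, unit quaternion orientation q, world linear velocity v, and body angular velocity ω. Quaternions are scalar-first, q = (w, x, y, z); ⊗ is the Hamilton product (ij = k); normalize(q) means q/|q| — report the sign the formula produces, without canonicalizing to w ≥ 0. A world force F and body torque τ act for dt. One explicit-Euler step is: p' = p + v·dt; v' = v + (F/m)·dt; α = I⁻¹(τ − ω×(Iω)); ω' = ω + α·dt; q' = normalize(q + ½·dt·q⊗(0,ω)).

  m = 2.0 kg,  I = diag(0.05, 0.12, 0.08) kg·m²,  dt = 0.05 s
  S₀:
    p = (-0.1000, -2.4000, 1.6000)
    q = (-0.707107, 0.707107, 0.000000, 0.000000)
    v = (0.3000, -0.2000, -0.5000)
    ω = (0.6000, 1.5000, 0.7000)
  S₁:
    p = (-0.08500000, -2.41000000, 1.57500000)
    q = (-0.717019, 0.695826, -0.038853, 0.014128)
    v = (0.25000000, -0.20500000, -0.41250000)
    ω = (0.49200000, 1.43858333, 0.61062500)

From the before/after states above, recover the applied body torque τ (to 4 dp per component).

τ = (-0.1500, -0.1600, -0.0800)

Δω = ω₁−ω₀ = (-0.10800000, -0.06141667, -0.08937500)
precession coupling = (-0.0420, -0.0126, 0.0630)
I·α + gyro = (-0.1500, -0.1600, -0.0800)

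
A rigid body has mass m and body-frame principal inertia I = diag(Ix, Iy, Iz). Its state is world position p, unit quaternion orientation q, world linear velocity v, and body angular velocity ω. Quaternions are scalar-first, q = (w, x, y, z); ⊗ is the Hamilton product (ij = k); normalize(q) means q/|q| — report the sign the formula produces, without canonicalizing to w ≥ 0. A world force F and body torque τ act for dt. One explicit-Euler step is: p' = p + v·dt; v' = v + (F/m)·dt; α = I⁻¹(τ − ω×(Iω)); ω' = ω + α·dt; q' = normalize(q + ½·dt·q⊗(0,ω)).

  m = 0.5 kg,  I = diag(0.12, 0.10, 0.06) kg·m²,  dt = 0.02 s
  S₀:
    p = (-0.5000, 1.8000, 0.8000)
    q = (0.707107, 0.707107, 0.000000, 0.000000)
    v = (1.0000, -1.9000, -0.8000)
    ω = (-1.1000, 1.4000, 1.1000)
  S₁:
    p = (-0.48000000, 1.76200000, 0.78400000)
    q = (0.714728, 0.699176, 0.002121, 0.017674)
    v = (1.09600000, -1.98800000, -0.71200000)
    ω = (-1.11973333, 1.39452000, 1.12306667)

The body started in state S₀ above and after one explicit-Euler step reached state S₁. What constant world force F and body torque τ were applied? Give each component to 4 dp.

F = (2.4000, -2.2000, 2.2000)
τ = (-0.1800, -0.1000, 0.1000)

velocity change Δv = (0.09600000, -0.08800000, 0.08800000)
applied force F = (2.4000, -2.2000, 2.2000)
rate change Δω = (-0.01973333, -0.00548000, 0.02306667)
I·α + gyro = (-0.1800, -0.1000, 0.1000)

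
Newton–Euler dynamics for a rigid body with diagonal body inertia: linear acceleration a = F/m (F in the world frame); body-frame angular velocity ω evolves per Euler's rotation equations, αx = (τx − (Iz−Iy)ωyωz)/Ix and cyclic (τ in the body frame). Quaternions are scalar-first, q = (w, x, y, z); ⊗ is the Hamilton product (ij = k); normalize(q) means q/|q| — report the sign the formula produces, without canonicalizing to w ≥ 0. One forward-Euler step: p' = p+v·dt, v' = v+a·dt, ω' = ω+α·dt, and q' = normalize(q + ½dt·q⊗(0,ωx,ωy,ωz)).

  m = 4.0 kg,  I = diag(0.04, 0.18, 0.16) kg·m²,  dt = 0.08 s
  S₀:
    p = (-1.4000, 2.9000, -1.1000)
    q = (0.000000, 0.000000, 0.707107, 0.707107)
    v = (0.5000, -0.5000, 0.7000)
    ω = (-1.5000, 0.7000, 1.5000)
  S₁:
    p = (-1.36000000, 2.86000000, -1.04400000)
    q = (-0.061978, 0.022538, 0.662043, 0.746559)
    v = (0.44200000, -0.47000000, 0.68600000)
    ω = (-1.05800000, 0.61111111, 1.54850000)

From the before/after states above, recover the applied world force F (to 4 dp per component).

velocity change Δv = (-0.05800000, 0.03000000, -0.01400000)
applied force F = (-2.9000, 1.5000, -0.7000)

F = (-2.9000, 1.5000, -0.7000)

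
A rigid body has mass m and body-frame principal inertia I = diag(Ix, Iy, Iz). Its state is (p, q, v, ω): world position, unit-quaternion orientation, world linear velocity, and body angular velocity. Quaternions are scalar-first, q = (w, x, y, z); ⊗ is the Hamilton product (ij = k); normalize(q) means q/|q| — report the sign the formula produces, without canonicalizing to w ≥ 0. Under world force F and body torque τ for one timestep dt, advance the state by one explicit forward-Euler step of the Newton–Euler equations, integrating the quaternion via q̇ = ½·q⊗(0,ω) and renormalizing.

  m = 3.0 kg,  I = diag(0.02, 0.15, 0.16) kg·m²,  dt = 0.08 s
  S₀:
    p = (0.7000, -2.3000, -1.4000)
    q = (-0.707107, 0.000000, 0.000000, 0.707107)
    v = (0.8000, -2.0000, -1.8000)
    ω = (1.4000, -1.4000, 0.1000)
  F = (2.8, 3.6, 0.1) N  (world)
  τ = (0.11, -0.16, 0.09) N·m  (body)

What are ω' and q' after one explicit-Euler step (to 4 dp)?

ω' = (1.8456, -1.4749, 0.2724)
q' = (-0.7077, 0.0000, 0.0789, 0.7021)

(τ − ω×Iω)/I = (5.5700, -0.9360, 2.1550)
ω' = ω + α·dt = (1.8456, -1.4749, 0.2724)
Hamilton product q⊗(0,ω) = (-0.0707107, 0.0000000, 1.9798996, -0.0707107)
q' = normalize(q + ½dt·q⊗(0,ω)) = (-0.7077, 0.0000, 0.0789, 0.7021)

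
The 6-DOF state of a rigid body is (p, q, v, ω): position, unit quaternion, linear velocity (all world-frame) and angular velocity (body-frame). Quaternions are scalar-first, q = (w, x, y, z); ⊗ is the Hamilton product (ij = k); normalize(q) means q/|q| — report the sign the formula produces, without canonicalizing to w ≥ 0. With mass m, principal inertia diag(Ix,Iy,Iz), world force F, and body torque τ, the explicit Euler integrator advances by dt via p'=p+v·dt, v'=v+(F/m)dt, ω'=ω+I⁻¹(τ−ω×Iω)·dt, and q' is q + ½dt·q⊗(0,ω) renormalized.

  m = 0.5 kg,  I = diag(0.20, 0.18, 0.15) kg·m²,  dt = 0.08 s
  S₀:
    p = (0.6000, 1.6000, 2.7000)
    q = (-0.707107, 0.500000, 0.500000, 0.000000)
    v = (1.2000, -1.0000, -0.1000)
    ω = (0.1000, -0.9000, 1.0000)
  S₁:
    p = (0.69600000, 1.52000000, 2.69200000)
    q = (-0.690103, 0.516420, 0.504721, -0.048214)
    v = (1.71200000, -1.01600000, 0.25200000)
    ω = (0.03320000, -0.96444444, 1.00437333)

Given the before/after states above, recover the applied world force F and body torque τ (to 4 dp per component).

Δω = ω₁−ω₀ = (-0.06680000, -0.06444444, 0.00437333)
precession coupling = (0.0270, 0.0050, 0.0018)
I·α + gyro = (-0.1400, -0.1400, 0.0100)
Δv = v₁−v₀ = (0.51200000, -0.01600000, 0.35200000)
F = m·Δv/dt = (3.2000, -0.1000, 2.2000)

F = (3.2000, -0.1000, 2.2000)
τ = (-0.1400, -0.1400, 0.0100)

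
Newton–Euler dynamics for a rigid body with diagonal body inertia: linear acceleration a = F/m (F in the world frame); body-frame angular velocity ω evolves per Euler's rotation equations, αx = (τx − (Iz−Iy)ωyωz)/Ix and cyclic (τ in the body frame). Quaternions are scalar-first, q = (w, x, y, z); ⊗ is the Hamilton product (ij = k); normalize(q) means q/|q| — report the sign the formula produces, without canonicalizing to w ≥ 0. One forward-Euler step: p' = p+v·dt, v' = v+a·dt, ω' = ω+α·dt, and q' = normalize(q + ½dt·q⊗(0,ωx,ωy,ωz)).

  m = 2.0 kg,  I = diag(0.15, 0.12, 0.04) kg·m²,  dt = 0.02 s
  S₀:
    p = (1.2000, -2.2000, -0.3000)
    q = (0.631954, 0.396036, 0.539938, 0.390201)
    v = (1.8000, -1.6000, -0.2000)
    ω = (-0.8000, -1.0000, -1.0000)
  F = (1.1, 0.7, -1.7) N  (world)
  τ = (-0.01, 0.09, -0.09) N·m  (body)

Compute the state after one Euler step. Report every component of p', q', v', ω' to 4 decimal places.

p' = (1.2360, -2.2320, -0.3040)
q' = (0.6443, 0.3894, 0.5344, 0.3842)
v' = (1.8110, -1.5930, -0.2170)
ω' = (-0.7907, -0.9997, -1.0330)

precession coupling ω×(Iω) = (-0.0800, 0.0880, -0.0240)
angular accel α = (0.4667, 0.0167, -1.6500)
ω' = ω + α·dt = (-0.7907, -0.9997, -1.0330)
Hamilton product q⊗(0,ω) = (1.2469678, -0.6553002, -0.5480788, -0.5960396)
q' = normalize(q + ½dt·q⊗(0,ω)) = (0.6443, 0.3894, 0.5344, 0.3842)
linear accel F/m = (0.5500, 0.3500, -0.8500)
new position p' = (1.2360, -2.2320, -0.3040)
v + (F/m)dt = (1.8110, -1.5930, -0.2170)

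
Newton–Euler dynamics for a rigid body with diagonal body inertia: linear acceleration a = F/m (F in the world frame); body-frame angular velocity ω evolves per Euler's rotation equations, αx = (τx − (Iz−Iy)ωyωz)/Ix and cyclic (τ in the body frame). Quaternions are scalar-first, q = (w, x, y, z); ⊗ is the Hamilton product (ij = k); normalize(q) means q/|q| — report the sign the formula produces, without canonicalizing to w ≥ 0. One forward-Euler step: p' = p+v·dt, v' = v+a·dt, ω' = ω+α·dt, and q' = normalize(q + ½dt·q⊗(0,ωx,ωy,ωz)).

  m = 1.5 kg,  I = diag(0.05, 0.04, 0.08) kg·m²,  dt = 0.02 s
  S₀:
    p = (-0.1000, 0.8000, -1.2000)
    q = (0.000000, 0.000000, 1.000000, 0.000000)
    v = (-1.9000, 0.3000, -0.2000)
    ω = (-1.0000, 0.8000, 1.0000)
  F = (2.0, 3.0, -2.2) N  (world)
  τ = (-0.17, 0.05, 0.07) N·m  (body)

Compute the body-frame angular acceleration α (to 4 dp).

α = (-4.0400, 0.5000, 0.7750)

ω×(Iω) gyroscopic = (0.0320, 0.0300, 0.0080)
α = I⁻¹(τ − ω×Iω) = (-4.0400, 0.5000, 0.7750)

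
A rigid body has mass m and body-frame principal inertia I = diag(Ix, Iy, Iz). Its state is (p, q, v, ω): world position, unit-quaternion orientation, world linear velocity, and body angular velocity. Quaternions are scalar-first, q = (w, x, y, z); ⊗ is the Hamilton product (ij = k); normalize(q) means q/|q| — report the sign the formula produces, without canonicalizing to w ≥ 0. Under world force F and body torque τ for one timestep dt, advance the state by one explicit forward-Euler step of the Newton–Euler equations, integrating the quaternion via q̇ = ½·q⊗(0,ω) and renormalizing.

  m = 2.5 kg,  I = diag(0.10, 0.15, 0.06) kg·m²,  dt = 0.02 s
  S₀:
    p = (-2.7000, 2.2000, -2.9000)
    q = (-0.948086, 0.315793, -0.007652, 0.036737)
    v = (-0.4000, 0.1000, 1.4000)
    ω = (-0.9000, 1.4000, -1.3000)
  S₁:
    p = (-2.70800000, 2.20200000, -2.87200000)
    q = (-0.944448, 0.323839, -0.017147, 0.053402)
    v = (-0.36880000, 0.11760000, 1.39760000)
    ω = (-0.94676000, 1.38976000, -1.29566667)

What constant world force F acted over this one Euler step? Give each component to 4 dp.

F = (3.9000, 2.2000, -0.3000)

velocity change Δv = (0.03120000, 0.01760000, -0.00240000)
m·(v₁−v₀)/dt = (3.9000, 2.2000, -0.3000)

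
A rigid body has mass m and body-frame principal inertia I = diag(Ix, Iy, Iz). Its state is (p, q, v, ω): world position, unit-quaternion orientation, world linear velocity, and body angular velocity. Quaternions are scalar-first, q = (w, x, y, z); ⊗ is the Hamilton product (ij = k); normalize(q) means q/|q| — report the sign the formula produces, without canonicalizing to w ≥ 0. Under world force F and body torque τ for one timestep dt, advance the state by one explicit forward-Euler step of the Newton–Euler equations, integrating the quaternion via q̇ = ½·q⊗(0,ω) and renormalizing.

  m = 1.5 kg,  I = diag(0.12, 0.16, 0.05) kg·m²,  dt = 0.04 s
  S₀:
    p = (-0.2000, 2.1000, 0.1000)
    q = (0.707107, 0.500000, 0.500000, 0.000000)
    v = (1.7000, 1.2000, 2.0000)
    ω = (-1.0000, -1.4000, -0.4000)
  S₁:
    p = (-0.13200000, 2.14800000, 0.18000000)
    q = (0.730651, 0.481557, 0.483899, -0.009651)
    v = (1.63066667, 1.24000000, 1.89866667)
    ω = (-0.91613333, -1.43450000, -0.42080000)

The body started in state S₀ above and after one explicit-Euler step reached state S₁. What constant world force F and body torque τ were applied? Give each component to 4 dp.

F = (-2.6000, 1.5000, -3.8000)
τ = (0.1900, -0.1100, 0.0300)

Δv = v₁−v₀ = (-0.06933333, 0.04000000, -0.10133333)
F = m·Δv/dt = (-2.6000, 1.5000, -3.8000)
Δω = ω₁−ω₀ = (0.08386667, -0.03450000, -0.02080000)
applied torque τ = (0.1900, -0.1100, 0.0300)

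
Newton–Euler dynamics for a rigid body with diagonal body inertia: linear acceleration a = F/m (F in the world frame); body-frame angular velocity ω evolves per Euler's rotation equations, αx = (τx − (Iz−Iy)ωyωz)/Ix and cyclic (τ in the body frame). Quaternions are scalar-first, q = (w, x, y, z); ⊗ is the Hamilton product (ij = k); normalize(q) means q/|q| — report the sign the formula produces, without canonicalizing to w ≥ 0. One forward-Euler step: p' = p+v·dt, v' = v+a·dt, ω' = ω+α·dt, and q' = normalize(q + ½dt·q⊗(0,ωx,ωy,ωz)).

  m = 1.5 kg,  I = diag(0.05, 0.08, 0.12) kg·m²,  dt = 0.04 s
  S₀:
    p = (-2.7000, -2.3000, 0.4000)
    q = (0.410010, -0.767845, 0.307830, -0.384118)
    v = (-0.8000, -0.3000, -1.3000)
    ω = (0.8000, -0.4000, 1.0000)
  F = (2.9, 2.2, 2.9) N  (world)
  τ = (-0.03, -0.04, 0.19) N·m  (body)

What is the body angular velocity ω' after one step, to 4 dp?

angular accel α = (-0.2800, 0.2000, 1.6633)
new body rate ω' = (0.7888, -0.3920, 1.0665)

ω' = (0.7888, -0.3920, 1.0665)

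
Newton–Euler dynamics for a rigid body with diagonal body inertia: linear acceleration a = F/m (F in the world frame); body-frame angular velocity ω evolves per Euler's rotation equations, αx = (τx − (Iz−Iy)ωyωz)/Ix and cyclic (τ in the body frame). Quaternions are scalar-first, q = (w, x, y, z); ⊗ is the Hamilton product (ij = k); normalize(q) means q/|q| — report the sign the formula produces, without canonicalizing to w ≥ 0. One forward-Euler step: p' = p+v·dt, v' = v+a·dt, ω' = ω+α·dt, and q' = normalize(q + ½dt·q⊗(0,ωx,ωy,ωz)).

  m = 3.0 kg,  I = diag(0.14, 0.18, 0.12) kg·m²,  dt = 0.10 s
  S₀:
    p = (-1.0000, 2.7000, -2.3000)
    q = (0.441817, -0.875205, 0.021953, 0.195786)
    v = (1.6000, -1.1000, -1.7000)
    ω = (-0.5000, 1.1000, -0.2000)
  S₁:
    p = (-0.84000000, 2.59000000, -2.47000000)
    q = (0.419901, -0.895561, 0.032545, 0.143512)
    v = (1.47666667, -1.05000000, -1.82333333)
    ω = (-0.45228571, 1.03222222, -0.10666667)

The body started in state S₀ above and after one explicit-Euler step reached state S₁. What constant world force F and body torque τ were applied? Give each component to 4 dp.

velocity change Δv = (-0.12333333, 0.05000000, -0.12333333)
m·(v₁−v₀)/dt = (-3.7000, 1.5000, -3.7000)
rate change Δω = (0.04771429, -0.06777778, 0.09333333)
applied torque τ = (0.0800, -0.1200, 0.0900)

F = (-3.7000, 1.5000, -3.7000)
τ = (0.0800, -0.1200, 0.0900)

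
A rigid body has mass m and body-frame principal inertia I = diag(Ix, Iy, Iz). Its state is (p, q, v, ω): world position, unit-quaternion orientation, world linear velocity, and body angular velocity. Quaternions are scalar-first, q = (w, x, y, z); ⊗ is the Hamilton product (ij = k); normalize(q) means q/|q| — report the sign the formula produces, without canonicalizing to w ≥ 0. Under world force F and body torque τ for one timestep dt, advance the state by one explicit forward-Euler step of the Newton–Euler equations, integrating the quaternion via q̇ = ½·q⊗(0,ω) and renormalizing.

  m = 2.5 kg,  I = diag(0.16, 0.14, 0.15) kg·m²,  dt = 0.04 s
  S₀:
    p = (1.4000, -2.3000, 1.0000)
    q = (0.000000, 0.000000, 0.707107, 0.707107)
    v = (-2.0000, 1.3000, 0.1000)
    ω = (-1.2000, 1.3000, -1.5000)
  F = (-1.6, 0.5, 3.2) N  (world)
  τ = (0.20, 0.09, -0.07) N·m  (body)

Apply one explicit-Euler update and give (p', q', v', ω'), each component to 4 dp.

p' = (1.3200, -2.2480, 1.0040)
q' = (0.0028, -0.0396, 0.6894, 0.7233)
v' = (-2.0256, 1.3080, 0.1512)
ω' = (-1.1451, 1.3206, -1.5270)

new position p' = (1.3200, -2.2480, 1.0040)
v' = v + a·dt = (-2.0256, 1.3080, 0.1512)
α = I⁻¹(τ − ω×Iω) = (1.3719, 0.5143, -0.6747)
ω' = ω + α·dt = (-1.1451, 1.3206, -1.5270)
q⊗(0,ω) = (0.1414214, -1.9798996, -0.8485284, 0.8485284)
q' = normalize(q + ½dt·q⊗(0,ω)) = (0.0028, -0.0396, 0.6894, 0.7233)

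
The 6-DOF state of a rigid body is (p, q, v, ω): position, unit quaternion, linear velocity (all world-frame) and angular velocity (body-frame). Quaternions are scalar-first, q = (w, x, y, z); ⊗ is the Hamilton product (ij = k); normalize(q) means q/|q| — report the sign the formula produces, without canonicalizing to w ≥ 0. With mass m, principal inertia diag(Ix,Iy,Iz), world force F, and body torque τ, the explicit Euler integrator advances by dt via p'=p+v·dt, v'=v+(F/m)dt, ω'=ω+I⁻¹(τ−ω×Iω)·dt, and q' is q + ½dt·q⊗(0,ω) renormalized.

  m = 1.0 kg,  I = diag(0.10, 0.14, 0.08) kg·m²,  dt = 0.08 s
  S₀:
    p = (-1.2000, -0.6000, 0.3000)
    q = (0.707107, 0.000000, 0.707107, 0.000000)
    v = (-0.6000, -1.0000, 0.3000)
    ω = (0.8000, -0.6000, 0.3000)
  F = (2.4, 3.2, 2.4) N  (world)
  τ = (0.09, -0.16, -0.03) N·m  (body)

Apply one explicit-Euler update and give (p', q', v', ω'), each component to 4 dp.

new position p' = (-1.2480, -0.6800, 0.3240)
new velocity v' = (-0.4080, -0.7440, 0.4920)
gyro term ω×Iω = (0.0108, 0.0048, -0.0192)
(τ − ω×Iω)/I = (0.7920, -1.1771, -0.1350)
ω' = ω + α·dt = (0.8634, -0.6942, 0.2892)
2q̇ = q⊗(0,ω) = (0.4242642, 0.7778177, -0.4242642, -0.3535535)
q' = normalize(q + ½dt·q⊗(0,ω)) = (0.7234, 0.0311, 0.6895, -0.0141)

p' = (-1.2480, -0.6800, 0.3240)
q' = (0.7234, 0.0311, 0.6895, -0.0141)
v' = (-0.4080, -0.7440, 0.4920)
ω' = (0.8634, -0.6942, 0.2892)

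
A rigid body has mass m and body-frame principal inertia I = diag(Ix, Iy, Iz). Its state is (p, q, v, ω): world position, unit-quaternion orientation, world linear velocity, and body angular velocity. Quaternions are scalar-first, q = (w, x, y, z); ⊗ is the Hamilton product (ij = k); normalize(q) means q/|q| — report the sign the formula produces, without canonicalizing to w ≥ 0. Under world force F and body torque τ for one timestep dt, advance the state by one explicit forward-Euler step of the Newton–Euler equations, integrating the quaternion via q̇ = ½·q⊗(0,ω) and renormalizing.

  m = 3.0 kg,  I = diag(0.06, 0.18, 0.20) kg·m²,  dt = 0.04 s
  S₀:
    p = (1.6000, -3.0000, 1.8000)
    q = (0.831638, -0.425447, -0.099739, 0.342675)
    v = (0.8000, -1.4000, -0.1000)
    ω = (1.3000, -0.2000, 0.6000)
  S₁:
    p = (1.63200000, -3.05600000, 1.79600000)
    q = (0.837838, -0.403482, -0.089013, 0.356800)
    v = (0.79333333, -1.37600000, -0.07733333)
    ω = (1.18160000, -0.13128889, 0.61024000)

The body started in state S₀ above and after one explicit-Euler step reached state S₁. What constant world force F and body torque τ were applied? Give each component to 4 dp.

velocity change Δv = (-0.00666667, 0.02400000, 0.02266667)
m·(v₁−v₀)/dt = (-0.5000, 1.8000, 1.7000)
ω₁ − ω₀ = (-0.11840000, 0.06871111, 0.01024000)
I·α + gyro = (-0.1800, 0.2000, 0.0200)

F = (-0.5000, 1.8000, 1.7000)
τ = (-0.1800, 0.2000, 0.0200)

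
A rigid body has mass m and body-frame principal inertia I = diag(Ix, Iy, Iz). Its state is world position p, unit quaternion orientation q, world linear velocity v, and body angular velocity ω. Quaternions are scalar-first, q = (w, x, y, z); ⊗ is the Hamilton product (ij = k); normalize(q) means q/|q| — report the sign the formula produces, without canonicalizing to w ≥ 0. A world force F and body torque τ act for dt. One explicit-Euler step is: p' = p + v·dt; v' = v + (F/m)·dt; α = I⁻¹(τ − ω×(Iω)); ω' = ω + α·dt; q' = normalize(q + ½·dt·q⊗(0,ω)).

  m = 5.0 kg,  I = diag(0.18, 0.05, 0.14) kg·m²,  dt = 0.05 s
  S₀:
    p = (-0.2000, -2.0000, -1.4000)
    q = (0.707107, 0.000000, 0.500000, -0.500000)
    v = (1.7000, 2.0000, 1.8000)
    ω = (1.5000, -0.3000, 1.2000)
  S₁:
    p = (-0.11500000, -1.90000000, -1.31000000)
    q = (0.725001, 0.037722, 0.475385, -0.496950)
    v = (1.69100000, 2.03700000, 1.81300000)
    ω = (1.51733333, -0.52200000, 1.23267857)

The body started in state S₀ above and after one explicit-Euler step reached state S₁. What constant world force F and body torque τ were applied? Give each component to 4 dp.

F = (-0.9000, 3.7000, 1.3000)
τ = (0.0300, -0.1500, 0.1500)

velocity change Δv = (-0.00900000, 0.03700000, 0.01300000)
F = m·Δv/dt = (-0.9000, 3.7000, 1.3000)
Δω = ω₁−ω₀ = (0.01733333, -0.22200000, 0.03267857)
τ = I·(Δω/dt) + ω₀×(Iω₀) = (0.0300, -0.1500, 0.1500)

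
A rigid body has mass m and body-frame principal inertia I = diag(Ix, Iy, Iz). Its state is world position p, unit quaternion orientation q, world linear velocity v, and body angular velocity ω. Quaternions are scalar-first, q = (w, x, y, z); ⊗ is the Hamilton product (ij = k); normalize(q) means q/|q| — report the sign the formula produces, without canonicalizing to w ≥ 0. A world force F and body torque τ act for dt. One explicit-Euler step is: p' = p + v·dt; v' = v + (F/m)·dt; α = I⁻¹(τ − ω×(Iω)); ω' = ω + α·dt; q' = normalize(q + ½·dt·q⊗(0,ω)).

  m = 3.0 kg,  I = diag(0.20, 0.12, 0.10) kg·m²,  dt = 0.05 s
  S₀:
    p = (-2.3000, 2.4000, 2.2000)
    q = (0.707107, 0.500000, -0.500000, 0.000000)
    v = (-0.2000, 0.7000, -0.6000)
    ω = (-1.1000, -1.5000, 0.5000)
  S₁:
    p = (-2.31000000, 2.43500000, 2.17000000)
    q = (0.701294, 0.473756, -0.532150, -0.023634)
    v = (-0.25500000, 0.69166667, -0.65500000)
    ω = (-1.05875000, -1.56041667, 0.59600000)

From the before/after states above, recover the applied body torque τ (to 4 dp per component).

ω₁ − ω₀ = (0.04125000, -0.06041667, 0.09600000)
gyro term ω₀×Iω₀ = (0.0150, -0.0550, -0.1320)
I·α + gyro = (0.1800, -0.2000, 0.0600)

τ = (0.1800, -0.2000, 0.0600)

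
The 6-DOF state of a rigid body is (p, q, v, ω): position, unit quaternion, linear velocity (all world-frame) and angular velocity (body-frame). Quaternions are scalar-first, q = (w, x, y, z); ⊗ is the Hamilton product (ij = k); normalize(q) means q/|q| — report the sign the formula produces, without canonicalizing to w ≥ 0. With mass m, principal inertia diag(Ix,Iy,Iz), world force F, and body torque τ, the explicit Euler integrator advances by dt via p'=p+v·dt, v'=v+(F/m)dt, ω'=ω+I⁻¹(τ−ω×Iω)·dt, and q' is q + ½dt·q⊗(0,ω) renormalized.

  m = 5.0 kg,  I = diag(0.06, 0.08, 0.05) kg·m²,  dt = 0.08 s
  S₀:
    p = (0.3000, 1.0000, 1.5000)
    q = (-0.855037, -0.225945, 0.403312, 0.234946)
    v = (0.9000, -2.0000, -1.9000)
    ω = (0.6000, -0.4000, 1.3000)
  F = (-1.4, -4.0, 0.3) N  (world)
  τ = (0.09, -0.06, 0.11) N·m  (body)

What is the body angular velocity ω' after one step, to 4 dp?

precession coupling ω×(Iω) = (0.0156, 0.0078, -0.0048)
(τ − ω×Iω)/I = (1.2400, -0.8475, 2.2960)
ω' = ω + α·dt = (0.6992, -0.4678, 1.4837)

ω' = (0.6992, -0.4678, 1.4837)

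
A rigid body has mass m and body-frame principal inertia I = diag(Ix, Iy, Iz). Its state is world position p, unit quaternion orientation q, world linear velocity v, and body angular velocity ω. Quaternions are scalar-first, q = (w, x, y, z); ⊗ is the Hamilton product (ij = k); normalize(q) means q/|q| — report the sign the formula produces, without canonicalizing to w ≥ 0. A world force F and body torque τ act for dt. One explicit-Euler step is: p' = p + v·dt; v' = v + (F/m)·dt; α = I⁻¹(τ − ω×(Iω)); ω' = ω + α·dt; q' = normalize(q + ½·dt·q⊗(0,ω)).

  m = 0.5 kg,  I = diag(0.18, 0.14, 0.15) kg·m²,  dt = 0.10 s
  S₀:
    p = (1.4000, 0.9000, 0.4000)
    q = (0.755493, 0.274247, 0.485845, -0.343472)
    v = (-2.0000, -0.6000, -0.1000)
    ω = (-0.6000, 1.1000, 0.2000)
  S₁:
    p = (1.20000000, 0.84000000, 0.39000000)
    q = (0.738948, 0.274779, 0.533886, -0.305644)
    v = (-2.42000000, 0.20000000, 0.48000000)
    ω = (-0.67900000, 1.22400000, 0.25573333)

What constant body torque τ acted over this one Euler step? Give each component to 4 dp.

τ = (-0.1400, 0.1700, 0.1100)

rate change Δω = (-0.07900000, 0.12400000, 0.05573333)
precession coupling = (0.0022, -0.0036, 0.0264)
I·α + gyro = (-0.1400, 0.1700, 0.1100)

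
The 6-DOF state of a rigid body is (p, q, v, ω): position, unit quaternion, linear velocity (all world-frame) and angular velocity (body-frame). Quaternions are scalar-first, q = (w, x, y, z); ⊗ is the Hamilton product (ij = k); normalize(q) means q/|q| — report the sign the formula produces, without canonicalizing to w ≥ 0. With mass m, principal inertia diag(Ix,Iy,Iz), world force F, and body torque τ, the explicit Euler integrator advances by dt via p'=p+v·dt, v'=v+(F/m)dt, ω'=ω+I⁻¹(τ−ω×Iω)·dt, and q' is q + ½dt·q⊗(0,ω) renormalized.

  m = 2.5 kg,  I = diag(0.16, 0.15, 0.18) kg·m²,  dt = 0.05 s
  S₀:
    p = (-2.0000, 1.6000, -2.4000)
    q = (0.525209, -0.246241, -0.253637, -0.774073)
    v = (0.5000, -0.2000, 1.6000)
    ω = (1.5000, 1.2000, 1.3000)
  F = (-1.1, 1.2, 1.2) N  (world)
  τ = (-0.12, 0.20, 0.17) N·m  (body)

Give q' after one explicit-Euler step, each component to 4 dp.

q⊗(0,ω) = (1.6800208, 1.3869730, -0.2107454, 0.7677380)
q + ½dt·q⊗(0,ω), renormalized = (0.5663, -0.2112, -0.2585, -0.7536)

q' = (0.5663, -0.2112, -0.2585, -0.7536)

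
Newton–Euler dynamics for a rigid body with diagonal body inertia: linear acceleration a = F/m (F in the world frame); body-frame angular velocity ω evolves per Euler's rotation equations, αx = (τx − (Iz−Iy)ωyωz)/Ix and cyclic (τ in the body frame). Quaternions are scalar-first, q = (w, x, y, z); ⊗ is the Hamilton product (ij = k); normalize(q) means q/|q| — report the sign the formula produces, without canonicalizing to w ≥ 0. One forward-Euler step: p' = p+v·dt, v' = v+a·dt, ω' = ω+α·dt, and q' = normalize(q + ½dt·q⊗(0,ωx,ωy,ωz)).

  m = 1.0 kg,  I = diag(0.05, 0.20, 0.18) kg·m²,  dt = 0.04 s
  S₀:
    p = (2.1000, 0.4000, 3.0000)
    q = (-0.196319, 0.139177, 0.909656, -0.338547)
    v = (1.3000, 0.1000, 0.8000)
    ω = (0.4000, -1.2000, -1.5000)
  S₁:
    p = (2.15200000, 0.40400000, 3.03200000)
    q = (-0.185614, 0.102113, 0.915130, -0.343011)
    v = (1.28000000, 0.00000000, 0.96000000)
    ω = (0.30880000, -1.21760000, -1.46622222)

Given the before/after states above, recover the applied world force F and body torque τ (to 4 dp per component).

Δω = ω₁−ω₀ = (-0.09120000, -0.01760000, 0.03377778)
gyro term ω₀×Iω₀ = (-0.0360, 0.0780, -0.0720)
I·α + gyro = (-0.1500, -0.0100, 0.0800)
v₁ − v₀ = (-0.02000000, -0.10000000, 0.16000000)
F = m·Δv/dt = (-0.5000, -2.5000, 4.0000)

F = (-0.5000, -2.5000, 4.0000)
τ = (-0.1500, -0.0100, 0.0800)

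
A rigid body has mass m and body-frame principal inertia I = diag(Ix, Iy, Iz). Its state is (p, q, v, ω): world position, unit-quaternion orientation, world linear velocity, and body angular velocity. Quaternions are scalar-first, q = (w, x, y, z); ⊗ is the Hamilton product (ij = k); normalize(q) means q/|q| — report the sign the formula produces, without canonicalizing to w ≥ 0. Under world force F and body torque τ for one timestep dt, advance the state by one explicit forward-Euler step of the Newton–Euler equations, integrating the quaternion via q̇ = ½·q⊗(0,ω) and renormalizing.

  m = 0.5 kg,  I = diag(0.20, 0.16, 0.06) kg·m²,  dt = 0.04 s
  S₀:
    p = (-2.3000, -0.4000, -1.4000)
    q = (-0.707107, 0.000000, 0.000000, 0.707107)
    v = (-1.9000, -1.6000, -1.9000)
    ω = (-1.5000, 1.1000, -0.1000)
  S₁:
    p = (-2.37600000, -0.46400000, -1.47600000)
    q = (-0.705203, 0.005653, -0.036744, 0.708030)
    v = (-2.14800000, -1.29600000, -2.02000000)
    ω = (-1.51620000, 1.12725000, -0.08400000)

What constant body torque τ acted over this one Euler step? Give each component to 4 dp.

Δω = ω₁−ω₀ = (-0.01620000, 0.02725000, 0.01600000)
gyro term ω₀×Iω₀ = (0.0110, 0.0210, 0.0660)
τ = I·(Δω/dt) + ω₀×(Iω₀) = (-0.0700, 0.1300, 0.0900)

τ = (-0.0700, 0.1300, 0.0900)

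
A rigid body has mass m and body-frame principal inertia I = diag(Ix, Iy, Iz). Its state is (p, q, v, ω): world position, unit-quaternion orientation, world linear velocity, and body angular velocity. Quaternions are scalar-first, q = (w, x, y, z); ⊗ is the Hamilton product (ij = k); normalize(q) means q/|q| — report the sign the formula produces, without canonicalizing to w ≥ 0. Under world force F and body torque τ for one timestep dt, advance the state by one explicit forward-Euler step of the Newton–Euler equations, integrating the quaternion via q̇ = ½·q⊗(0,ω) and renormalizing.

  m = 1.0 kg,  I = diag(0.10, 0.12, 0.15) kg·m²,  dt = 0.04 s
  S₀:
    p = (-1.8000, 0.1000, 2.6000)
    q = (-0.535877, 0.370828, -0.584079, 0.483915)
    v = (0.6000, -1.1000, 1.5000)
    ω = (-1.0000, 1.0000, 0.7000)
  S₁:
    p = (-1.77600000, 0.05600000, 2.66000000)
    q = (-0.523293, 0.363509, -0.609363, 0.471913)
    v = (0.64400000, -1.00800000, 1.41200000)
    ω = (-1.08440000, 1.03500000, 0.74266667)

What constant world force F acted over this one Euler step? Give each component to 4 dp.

F = (1.1000, 2.3000, -2.2000)

Δv = v₁−v₀ = (0.04400000, 0.09200000, -0.08800000)
applied force F = (1.1000, 2.3000, -2.2000)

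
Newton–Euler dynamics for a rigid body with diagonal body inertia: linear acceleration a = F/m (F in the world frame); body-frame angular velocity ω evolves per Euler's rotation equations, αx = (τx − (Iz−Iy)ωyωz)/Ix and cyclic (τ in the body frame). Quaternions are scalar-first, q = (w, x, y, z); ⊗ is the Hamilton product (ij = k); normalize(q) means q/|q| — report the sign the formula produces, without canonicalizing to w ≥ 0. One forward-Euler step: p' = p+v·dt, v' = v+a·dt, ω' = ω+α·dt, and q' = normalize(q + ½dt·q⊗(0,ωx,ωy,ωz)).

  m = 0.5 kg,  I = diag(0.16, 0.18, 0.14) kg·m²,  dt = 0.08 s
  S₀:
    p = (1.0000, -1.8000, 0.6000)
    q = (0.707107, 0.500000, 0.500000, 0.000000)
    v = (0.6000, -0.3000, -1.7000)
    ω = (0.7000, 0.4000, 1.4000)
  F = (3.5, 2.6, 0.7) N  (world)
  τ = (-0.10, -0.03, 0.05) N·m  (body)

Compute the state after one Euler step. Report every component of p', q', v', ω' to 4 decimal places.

p' = (1.0480, -1.8240, 0.4640)
q' = (0.6837, 0.5467, 0.4823, 0.0335)
v' = (1.1600, 0.1160, -1.5880)
ω' = (0.6612, 0.3780, 1.4254)

linear accel F/m = (7.0000, 5.2000, 1.4000)
p' = p + v·dt = (1.0480, -1.8240, 0.4640)
v + (F/m)dt = (1.1600, 0.1160, -1.5880)
ω×(Iω) gyroscopic = (-0.0224, 0.0196, 0.0056)
(τ − ω×Iω)/I = (-0.4850, -0.2756, 0.3171)
ω + α·dt = (0.6612, 0.3780, 1.4254)
q⊗(0,ω) = (-0.5500000, 1.1949749, -0.4171572, 0.8399498)
q + ½dt·q⊗(0,ω), renormalized = (0.6837, 0.5467, 0.4823, 0.0335)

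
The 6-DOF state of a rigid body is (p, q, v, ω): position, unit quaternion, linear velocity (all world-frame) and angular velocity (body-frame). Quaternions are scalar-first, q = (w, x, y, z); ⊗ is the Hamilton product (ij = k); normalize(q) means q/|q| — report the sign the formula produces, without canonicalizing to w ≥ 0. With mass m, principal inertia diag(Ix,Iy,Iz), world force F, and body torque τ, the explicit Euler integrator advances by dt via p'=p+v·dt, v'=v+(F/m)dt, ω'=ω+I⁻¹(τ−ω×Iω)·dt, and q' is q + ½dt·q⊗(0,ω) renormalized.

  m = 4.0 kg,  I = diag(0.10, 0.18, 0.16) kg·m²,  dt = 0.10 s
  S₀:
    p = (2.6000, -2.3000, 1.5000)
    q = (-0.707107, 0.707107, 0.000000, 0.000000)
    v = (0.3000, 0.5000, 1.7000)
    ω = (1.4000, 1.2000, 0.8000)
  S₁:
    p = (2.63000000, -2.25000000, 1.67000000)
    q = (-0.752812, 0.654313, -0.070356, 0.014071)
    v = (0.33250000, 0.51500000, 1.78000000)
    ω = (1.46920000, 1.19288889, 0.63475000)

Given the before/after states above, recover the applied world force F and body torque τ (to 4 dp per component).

v₁ − v₀ = (0.03250000, 0.01500000, 0.08000000)
applied force F = (1.3000, 0.6000, 3.2000)
Δω = ω₁−ω₀ = (0.06920000, -0.00711111, -0.16525000)
gyro term ω₀×Iω₀ = (-0.0192, -0.0672, 0.1344)
I·α + gyro = (0.0500, -0.0800, -0.1300)

F = (1.3000, 0.6000, 3.2000)
τ = (0.0500, -0.0800, -0.1300)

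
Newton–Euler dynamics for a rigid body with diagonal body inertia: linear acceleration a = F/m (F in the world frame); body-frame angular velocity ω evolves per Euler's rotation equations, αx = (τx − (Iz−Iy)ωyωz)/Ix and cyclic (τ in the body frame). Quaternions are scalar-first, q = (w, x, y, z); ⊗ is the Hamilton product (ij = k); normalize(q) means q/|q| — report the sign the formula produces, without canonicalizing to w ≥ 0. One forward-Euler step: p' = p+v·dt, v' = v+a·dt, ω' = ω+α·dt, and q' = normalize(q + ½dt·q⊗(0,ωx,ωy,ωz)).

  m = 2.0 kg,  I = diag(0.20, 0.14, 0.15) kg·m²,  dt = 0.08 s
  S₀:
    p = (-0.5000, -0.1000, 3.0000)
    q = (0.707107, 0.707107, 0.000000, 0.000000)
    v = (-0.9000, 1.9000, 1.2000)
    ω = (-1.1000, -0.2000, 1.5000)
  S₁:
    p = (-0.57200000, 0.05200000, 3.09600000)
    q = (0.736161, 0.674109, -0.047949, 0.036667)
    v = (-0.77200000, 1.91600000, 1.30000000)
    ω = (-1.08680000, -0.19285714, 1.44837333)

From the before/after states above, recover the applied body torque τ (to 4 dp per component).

rate change Δω = (0.01320000, 0.00714286, -0.05162667)
ω₀×(Iω₀) = (-0.0030, -0.0825, -0.0132)
I·α + gyro = (0.0300, -0.0700, -0.1100)

τ = (0.0300, -0.0700, -0.1100)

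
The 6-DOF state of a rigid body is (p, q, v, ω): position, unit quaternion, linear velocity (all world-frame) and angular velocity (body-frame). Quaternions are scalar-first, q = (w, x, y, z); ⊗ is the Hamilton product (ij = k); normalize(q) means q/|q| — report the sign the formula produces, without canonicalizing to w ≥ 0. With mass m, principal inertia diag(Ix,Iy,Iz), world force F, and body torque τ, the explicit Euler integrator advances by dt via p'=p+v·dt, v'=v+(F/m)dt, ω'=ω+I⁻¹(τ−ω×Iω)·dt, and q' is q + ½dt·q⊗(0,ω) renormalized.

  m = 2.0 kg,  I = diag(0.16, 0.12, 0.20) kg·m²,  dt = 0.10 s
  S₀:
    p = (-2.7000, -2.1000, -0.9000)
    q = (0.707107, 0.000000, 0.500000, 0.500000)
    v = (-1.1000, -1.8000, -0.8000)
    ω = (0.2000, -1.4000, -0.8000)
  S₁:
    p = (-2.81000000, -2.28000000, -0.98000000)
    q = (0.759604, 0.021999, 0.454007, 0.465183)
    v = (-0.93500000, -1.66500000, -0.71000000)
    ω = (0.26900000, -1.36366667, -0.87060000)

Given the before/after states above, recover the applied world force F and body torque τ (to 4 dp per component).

v₁ − v₀ = (0.16500000, 0.13500000, 0.09000000)
m·(v₁−v₀)/dt = (3.3000, 2.7000, 1.8000)
rate change Δω = (0.06900000, 0.03633333, -0.07060000)
gyro term ω₀×Iω₀ = (0.0896, 0.0064, 0.0112)
τ = I·(Δω/dt) + ω₀×(Iω₀) = (0.2000, 0.0500, -0.1300)

F = (3.3000, 2.7000, 1.8000)
τ = (0.2000, 0.0500, -0.1300)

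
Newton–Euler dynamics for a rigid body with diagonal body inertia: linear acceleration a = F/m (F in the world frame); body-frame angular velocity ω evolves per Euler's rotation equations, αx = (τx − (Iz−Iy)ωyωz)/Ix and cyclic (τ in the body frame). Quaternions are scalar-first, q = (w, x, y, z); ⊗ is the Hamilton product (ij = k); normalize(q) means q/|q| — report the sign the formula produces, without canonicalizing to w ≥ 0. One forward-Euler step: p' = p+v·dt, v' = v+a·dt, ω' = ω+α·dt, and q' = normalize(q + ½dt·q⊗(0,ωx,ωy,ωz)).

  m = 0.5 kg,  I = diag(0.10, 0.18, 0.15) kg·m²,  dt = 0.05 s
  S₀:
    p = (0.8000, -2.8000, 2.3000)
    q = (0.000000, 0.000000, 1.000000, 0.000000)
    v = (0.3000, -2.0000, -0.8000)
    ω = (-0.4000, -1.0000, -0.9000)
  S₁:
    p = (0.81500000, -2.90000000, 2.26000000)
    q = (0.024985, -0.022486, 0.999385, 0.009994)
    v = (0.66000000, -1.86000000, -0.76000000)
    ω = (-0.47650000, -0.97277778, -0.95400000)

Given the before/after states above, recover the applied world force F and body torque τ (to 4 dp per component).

F = (3.6000, 1.4000, 0.4000)
τ = (-0.1800, 0.0800, -0.1300)

Δv = v₁−v₀ = (0.36000000, 0.14000000, 0.04000000)
F = m·Δv/dt = (3.6000, 1.4000, 0.4000)
Δω = ω₁−ω₀ = (-0.07650000, 0.02722222, -0.05400000)
τ = I·(Δω/dt) + ω₀×(Iω₀) = (-0.1800, 0.0800, -0.1300)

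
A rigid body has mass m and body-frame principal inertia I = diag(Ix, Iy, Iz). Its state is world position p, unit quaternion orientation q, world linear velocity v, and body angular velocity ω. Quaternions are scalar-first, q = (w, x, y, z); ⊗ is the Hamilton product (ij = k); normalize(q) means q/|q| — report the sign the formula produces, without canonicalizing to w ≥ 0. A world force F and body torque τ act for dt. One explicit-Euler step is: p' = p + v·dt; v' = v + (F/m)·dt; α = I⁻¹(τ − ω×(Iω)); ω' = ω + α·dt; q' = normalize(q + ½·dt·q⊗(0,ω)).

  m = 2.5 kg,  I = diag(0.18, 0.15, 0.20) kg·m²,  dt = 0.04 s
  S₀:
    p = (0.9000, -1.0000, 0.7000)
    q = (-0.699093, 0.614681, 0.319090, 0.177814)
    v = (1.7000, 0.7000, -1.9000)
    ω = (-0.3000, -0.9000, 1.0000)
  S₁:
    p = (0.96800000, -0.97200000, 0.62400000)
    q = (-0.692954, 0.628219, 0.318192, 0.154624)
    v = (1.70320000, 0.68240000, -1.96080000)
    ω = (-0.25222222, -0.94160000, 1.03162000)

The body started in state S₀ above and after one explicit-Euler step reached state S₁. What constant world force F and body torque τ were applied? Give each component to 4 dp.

velocity change Δv = (0.00320000, -0.01760000, -0.06080000)
F = m·Δv/dt = (0.2000, -1.1000, -3.8000)
rate change Δω = (0.04777778, -0.04160000, 0.03162000)
precession coupling = (-0.0450, 0.0060, -0.0081)
applied torque τ = (0.1700, -0.1500, 0.1500)

F = (0.2000, -1.1000, -3.8000)
τ = (0.1700, -0.1500, 0.1500)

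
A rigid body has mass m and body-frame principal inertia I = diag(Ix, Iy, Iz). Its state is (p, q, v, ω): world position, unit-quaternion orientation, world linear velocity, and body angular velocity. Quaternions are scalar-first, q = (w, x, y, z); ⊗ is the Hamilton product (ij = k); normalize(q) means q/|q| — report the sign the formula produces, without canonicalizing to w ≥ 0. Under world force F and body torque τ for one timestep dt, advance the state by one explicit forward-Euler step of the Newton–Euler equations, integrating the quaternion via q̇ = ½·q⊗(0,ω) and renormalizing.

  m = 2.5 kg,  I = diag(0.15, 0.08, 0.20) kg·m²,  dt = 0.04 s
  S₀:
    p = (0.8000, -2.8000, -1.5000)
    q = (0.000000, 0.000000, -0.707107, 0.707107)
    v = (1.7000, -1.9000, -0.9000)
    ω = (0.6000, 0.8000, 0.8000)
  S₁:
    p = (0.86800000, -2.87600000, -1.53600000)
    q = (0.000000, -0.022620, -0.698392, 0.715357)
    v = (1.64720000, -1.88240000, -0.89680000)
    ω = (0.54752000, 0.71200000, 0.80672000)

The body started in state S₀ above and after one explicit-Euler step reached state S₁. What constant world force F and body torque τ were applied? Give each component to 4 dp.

v₁ − v₀ = (-0.05280000, 0.01760000, 0.00320000)
applied force F = (-3.3000, 1.1000, 0.2000)
ω₁ − ω₀ = (-0.05248000, -0.08800000, 0.00672000)
I·α + gyro = (-0.1200, -0.2000, 0.0000)

F = (-3.3000, 1.1000, 0.2000)
τ = (-0.1200, -0.2000, 0.0000)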